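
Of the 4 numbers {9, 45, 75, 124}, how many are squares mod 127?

(9/127) = +1 → QR.
(45/127) = -1 → non-residue.
(75/127) = -1 → non-residue.
(124/127) = +1 → QR.
Total quadratic residues among the 4: 2.

2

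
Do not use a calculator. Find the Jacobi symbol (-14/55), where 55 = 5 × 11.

-1

First reduce: -14 ≡ 41 (mod 55).
Reciprocity: 41 ≡ 1 and 55 ≡ 3 (mod 4), so (41/55) = +(55/41).
Reduce top mod 41: now compute (14/41).
Pull out 2: since 41 ≡ 1 (mod 8), (2/41) = +1.
Reciprocity: 7 ≡ 3 and 41 ≡ 1 (mod 4), so (7/41) = +(41/7).
Reduce top mod 7: now compute (6/7).
Pull out 2: since 7 ≡ 7 (mod 8), (2/7) = +1.
Reciprocity: 3 ≡ 3 and 7 ≡ 3 (mod 4), so (3/7) = −(7/3).
Reduce top mod 3: now compute (1/3).
Reached (1/3) = 1. Collecting the sign flips along the way, the symbol is -1.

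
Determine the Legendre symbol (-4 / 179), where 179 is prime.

-1

First reduce: -4 ≡ 175 (mod 179).
Reciprocity: 175 ≡ 3 and 179 ≡ 3 (mod 4), so (175/179) = −(179/175).
Reduce top mod 175: now compute (4/175).
Pull out 2^2: since 175 ≡ 7 (mod 8), (2/175) = +1, so (2/175)^2 = +1.
Reached (1/175) = 1. Collecting the sign flips along the way, the symbol is -1.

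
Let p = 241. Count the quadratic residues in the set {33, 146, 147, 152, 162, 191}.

(33/241) = -1 → non-residue.
(146/241) = -1 → non-residue.
(147/241) = +1 → QR.
(152/241) = -1 → non-residue.
(162/241) = +1 → QR.
(191/241) = +1 → QR.
Total quadratic residues among the 6: 3.

3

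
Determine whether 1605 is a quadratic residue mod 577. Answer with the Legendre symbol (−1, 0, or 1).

First reduce: 1605 ≡ 451 (mod 577).
Reciprocity: 451 ≡ 3 and 577 ≡ 1 (mod 4), so (451/577) = +(577/451).
Reduce top mod 451: now compute (126/451).
Pull out 2: since 451 ≡ 3 (mod 8), (2/451) = -1.
Reciprocity: 63 ≡ 3 and 451 ≡ 3 (mod 4), so (63/451) = −(451/63).
Reduce top mod 63: now compute (10/63).
Pull out 2: since 63 ≡ 7 (mod 8), (2/63) = +1.
Reciprocity: 5 ≡ 1 and 63 ≡ 3 (mod 4), so (5/63) = +(63/5).
Reduce top mod 5: now compute (3/5).
Reciprocity: 3 ≡ 3 and 5 ≡ 1 (mod 4), so (3/5) = +(5/3).
Reduce top mod 3: now compute (2/3).
Pull out 2: since 3 ≡ 3 (mod 8), (2/3) = -1.
Reached (1/3) = 1. Collecting the sign flips along the way, the symbol is -1.

-1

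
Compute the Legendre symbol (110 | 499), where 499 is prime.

Pull out 2: since 499 ≡ 3 (mod 8), (2/499) = -1.
Reciprocity: 55 ≡ 3 and 499 ≡ 3 (mod 4), so (55/499) = −(499/55).
Reduce top mod 55: now compute (4/55).
Pull out 2^2: since 55 ≡ 7 (mod 8), (2/55) = +1, so (2/55)^2 = +1.
Reached (1/55) = 1. Collecting the sign flips along the way, the symbol is +1.

1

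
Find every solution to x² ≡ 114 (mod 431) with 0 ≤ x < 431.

213, 218

Since 431 ≡ 3 (mod 4), a square root of 114 is 114^((431+1)/4) = 114^108 mod 431.
Repeated squaring: 114^2≡66, 114^4≡46, 114^8≡392, 114^16≡228, 114^32≡264, 114^64≡305 (mod 431).
114^108 = 114^(64+32+8+4) ≡ 218 (mod 431).
Check: 218² = 47524 ≡ 114 (mod 431). The two roots are 213 and 218.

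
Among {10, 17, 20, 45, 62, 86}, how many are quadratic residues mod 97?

(10/97) = -1 → non-residue.
(17/97) = -1 → non-residue.
(20/97) = -1 → non-residue.
(45/97) = -1 → non-residue.
(62/97) = +1 → QR.
(86/97) = +1 → QR.
Total quadratic residues among the 6: 2.

2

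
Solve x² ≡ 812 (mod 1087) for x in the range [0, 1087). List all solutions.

113, 974

Since 1087 ≡ 3 (mod 4), a square root of 812 is 812^((1087+1)/4) = 812^272 mod 1087.
Repeated squaring: 812^2≡622, 812^4≡999, 812^8≡135, 812^16≡833, 812^32≡383, 812^64≡1031, 812^128≡962, 812^256≡407 (mod 1087).
812^272 = 812^(256+16) ≡ 974 (mod 1087).
Check: 974² = 948676 ≡ 812 (mod 1087). The two roots are 113 and 974.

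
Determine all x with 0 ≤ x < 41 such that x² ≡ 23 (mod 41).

41 ≡ 1 (mod 4), so we find a root by search.
Trying successive values, 8² = 64 ≡ 23 (mod 41). The other root is 41 − 8 = 33.

8, 33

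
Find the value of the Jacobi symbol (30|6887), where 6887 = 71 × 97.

Pull out 2: since 6887 ≡ 7 (mod 8), (2/6887) = +1.
Reciprocity: 15 ≡ 3 and 6887 ≡ 3 (mod 4), so (15/6887) = −(6887/15).
Reduce top mod 15: now compute (2/15).
Pull out 2: since 15 ≡ 7 (mod 8), (2/15) = +1.
Reached (1/15) = 1. Collecting the sign flips along the way, the symbol is -1.

-1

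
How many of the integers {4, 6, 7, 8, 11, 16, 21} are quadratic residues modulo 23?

4

(4/23) = +1 → QR.
(6/23) = +1 → QR.
(7/23) = -1 → non-residue.
(8/23) = +1 → QR.
(11/23) = -1 → non-residue.
(16/23) = +1 → QR.
(21/23) = -1 → non-residue.
Total quadratic residues among the 7: 4.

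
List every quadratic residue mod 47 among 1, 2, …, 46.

Square k = 1,…,23 (k and 47−k give the same square):
1²=1, 2²=4, 3²=9, 4²=16, 5²=25, 6²=36, 7²≡2, 8²≡17, 9²≡34, 10²≡6, 11²≡27, 12²≡3, 13²≡28, 14²≡8, 15²≡37, 16²≡21, 17²≡7, 18²≡42, 19²≡32, 20²≡24, 21²≡18, 22²≡14, 23²≡12 (mod 47).
So the quadratic residues mod 47 are {1, 2, 3, 4, 6, 7, 8, 9, 12, 14, 16, 17, 18, 21, 24, 25, 27, 28, 32, 34, 36, 37, 42}.

1 2 3 4 6 7 8 9 12 14 16 17 18 21 24 25 27 28 32 34 36 37 42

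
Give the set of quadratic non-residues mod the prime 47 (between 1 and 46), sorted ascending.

Square k = 1,…,23 (k and 47−k give the same square):
1²=1, 2²=4, 3²=9, 4²=16, 5²=25, 6²=36, 7²≡2, 8²≡17, 9²≡34, 10²≡6, 11²≡27, 12²≡3, 13²≡28, 14²≡8, 15²≡37, 16²≡21, 17²≡7, 18²≡42, 19²≡32, 20²≡24, 21²≡18, 22²≡14, 23²≡12 (mod 47).
The residues are {1, 2, 3, 4, 6, 7, 8, 9, 12, 14, 16, 17, 18, 21, 24, 25, 27, 28, 32, 34, 36, 37, 42}; the non-residues are the remaining 23 nonzero classes.

5, 10, 11, 13, 15, 19, 20, 22, 23, 26, 29, 30, 31, 33, 35, 38, 39, 40, 41, 43, 44, 45, 46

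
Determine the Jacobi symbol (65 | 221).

0

Reciprocity: 65 ≡ 1 and 221 ≡ 1 (mod 4), so (65/221) = +(221/65).
Reduce top mod 65: now compute (26/65).
Pull out 2: since 65 ≡ 1 (mod 8), (2/65) = +1.
Reciprocity: 13 ≡ 1 and 65 ≡ 1 (mod 4), so (13/65) = +(65/13).
Reduce top mod 13: now compute (0/13).
Top reduces to 0: gcd > 1, so the symbol is 0.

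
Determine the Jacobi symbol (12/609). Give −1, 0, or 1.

0

Pull out 2^2: since 609 ≡ 1 (mod 8), (2/609) = +1, so (2/609)^2 = +1.
Reciprocity: 3 ≡ 3 and 609 ≡ 1 (mod 4), so (3/609) = +(609/3).
Reduce top mod 3: now compute (0/3).
Top reduces to 0: gcd > 1, so the symbol is 0.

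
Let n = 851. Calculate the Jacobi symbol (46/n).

0

Pull out 2: since 851 ≡ 3 (mod 8), (2/851) = -1.
Reciprocity: 23 ≡ 3 and 851 ≡ 3 (mod 4), so (23/851) = −(851/23).
Reduce top mod 23: now compute (0/23).
Top reduces to 0: gcd > 1, so the symbol is 0.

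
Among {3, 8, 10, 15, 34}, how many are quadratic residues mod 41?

(3/41) = -1 → non-residue.
(8/41) = +1 → QR.
(10/41) = +1 → QR.
(15/41) = -1 → non-residue.
(34/41) = -1 → non-residue.
Total quadratic residues among the 5: 2.

2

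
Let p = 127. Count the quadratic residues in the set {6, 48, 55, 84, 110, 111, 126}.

(6/127) = -1 → non-residue.
(48/127) = -1 → non-residue.
(55/127) = -1 → non-residue.
(84/127) = +1 → QR.
(110/127) = -1 → non-residue.
(111/127) = -1 → non-residue.
(126/127) = -1 → non-residue.
Total quadratic residues among the 7: 1.

1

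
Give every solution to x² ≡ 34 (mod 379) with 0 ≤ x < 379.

Since 379 ≡ 3 (mod 4), a square root of 34 is 34^((379+1)/4) = 34^95 mod 379.
Repeated squaring: 34^2≡19, 34^4≡361, 34^8≡324, 34^16≡372, 34^32≡49, 34^64≡127 (mod 379).
34^95 = 34^(64+16+8+4+2+1) ≡ 105 (mod 379).
Check: 105² = 11025 ≡ 34 (mod 379). The two roots are 105 and 274.

105, 274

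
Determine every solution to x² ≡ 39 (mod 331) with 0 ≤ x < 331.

45, 286

Since 331 ≡ 3 (mod 4), a square root of 39 is 39^((331+1)/4) = 39^83 mod 331.
Repeated squaring: 39^2≡197, 39^4≡82, 39^8≡104, 39^16≡224, 39^32≡195, 39^64≡291 (mod 331).
39^83 = 39^(64+16+2+1) ≡ 45 (mod 331).
Check: 45² = 2025 ≡ 39 (mod 331). The two roots are 45 and 286.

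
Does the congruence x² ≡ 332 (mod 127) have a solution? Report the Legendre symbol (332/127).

-1

First reduce: 332 ≡ 78 (mod 127).
Pull out 2: since 127 ≡ 7 (mod 8), (2/127) = +1.
Reciprocity: 39 ≡ 3 and 127 ≡ 3 (mod 4), so (39/127) = −(127/39).
Reduce top mod 39: now compute (10/39).
Pull out 2: since 39 ≡ 7 (mod 8), (2/39) = +1.
Reciprocity: 5 ≡ 1 and 39 ≡ 3 (mod 4), so (5/39) = +(39/5).
Reduce top mod 5: now compute (4/5).
Pull out 2^2: since 5 ≡ 5 (mod 8), (2/5) = -1, so (2/5)^2 = +1.
Reached (1/5) = 1. Collecting the sign flips along the way, the symbol is -1.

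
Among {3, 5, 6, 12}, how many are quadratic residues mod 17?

0

(3/17) = -1 → non-residue.
(5/17) = -1 → non-residue.
(6/17) = -1 → non-residue.
(12/17) = -1 → non-residue.
Total quadratic residues among the 4: 0.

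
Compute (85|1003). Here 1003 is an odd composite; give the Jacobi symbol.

0

Reciprocity: 85 ≡ 1 and 1003 ≡ 3 (mod 4), so (85/1003) = +(1003/85).
Reduce top mod 85: now compute (68/85).
Pull out 2^2: since 85 ≡ 5 (mod 8), (2/85) = -1, so (2/85)^2 = +1.
Reciprocity: 17 ≡ 1 and 85 ≡ 1 (mod 4), so (17/85) = +(85/17).
Reduce top mod 17: now compute (0/17).
Top reduces to 0: gcd > 1, so the symbol is 0.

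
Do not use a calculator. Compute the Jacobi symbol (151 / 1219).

-1

Reciprocity: 151 ≡ 3 and 1219 ≡ 3 (mod 4), so (151/1219) = −(1219/151).
Reduce top mod 151: now compute (11/151).
Reciprocity: 11 ≡ 3 and 151 ≡ 3 (mod 4), so (11/151) = −(151/11).
Reduce top mod 11: now compute (8/11).
Pull out 2^3: since 11 ≡ 3 (mod 8), (2/11) = -1, so (2/11)^3 = -1.
Reached (1/11) = 1. Collecting the sign flips along the way, the symbol is -1.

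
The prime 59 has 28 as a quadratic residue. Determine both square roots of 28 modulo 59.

21, 38

Since 59 ≡ 3 (mod 4), a square root of 28 is 28^((59+1)/4) = 28^15 mod 59.
Repeated squaring: 28^2≡17, 28^4≡53, 28^8≡36 (mod 59).
28^15 = 28^(8+4+2+1) ≡ 21 (mod 59).
Check: 21² = 441 ≡ 28 (mod 59). The two roots are 21 and 38.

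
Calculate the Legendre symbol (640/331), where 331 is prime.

First reduce: 640 ≡ 309 (mod 331).
Reciprocity: 309 ≡ 1 and 331 ≡ 3 (mod 4), so (309/331) = +(331/309).
Reduce top mod 309: now compute (22/309).
Pull out 2: since 309 ≡ 5 (mod 8), (2/309) = -1.
Reciprocity: 11 ≡ 3 and 309 ≡ 1 (mod 4), so (11/309) = +(309/11).
Reduce top mod 11: now compute (1/11).
Reached (1/11) = 1. Collecting the sign flips along the way, the symbol is -1.

-1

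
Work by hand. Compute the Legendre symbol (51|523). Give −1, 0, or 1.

Reciprocity: 51 ≡ 3 and 523 ≡ 3 (mod 4), so (51/523) = −(523/51).
Reduce top mod 51: now compute (13/51).
Reciprocity: 13 ≡ 1 and 51 ≡ 3 (mod 4), so (13/51) = +(51/13).
Reduce top mod 13: now compute (12/13).
Pull out 2^2: since 13 ≡ 5 (mod 8), (2/13) = -1, so (2/13)^2 = +1.
Reciprocity: 3 ≡ 3 and 13 ≡ 1 (mod 4), so (3/13) = +(13/3).
Reduce top mod 3: now compute (1/3).
Reached (1/3) = 1. Collecting the sign flips along the way, the symbol is -1.

-1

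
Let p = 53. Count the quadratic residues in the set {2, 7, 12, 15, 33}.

(2/53) = -1 → non-residue.
(7/53) = +1 → QR.
(12/53) = -1 → non-residue.
(15/53) = +1 → QR.
(33/53) = -1 → non-residue.
Total quadratic residues among the 5: 2.

2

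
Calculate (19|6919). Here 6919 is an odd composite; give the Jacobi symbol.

Reciprocity: 19 ≡ 3 and 6919 ≡ 3 (mod 4), so (19/6919) = −(6919/19).
Reduce top mod 19: now compute (3/19).
Reciprocity: 3 ≡ 3 and 19 ≡ 3 (mod 4), so (3/19) = −(19/3).
Reduce top mod 3: now compute (1/3).
Reached (1/3) = 1. Collecting the sign flips along the way, the symbol is +1.

1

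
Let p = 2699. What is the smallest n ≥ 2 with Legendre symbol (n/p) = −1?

(2/2699) = −1, so 2 is the smallest positive non-residue mod 2699.

2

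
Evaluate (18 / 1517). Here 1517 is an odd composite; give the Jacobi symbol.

Pull out 2: since 1517 ≡ 5 (mod 8), (2/1517) = -1.
Reciprocity: 9 ≡ 1 and 1517 ≡ 1 (mod 4), so (9/1517) = +(1517/9).
Reduce top mod 9: now compute (5/9).
Reciprocity: 5 ≡ 1 and 9 ≡ 1 (mod 4), so (5/9) = +(9/5).
Reduce top mod 5: now compute (4/5).
Pull out 2^2: since 5 ≡ 5 (mod 8), (2/5) = -1, so (2/5)^2 = +1.
Reached (1/5) = 1. Collecting the sign flips along the way, the symbol is -1.

-1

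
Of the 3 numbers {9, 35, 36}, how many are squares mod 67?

(9/67) = +1 → QR.
(35/67) = +1 → QR.
(36/67) = +1 → QR.
Total quadratic residues among the 3: 3.

3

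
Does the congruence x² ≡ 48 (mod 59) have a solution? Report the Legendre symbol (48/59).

Euler's criterion: (48/59) ≡ 48^29 (mod 59).
48^2 ≡ 3 (mod 59)
48^4 ≡ 9 (mod 59)
48^8 ≡ 22 (mod 59)
48^16 ≡ 12 (mod 59)
48^29 = 48^(16+8+4+1) ≡ 1 (mod 59).
Result is 1, so (48/59) = 1.

1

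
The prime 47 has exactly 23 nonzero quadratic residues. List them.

Square k = 1,…,23 (k and 47−k give the same square):
1²=1, 2²=4, 3²=9, 4²=16, 5²=25, 6²=36, 7²≡2, 8²≡17, 9²≡34, 10²≡6, 11²≡27, 12²≡3, 13²≡28, 14²≡8, 15²≡37, 16²≡21, 17²≡7, 18²≡42, 19²≡32, 20²≡24, 21²≡18, 22²≡14, 23²≡12 (mod 47).
So the quadratic residues mod 47 are {1, 2, 3, 4, 6, 7, 8, 9, 12, 14, 16, 17, 18, 21, 24, 25, 27, 28, 32, 34, 36, 37, 42}.

1, 2, 3, 4, 6, 7, 8, 9, 12, 14, 16, 17, 18, 21, 24, 25, 27, 28, 32, 34, 36, 37, 42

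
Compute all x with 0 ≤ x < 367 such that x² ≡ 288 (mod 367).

153, 214

Since 367 ≡ 3 (mod 4), a square root of 288 is 288^((367+1)/4) = 288^92 mod 367.
Repeated squaring: 288^2≡2, 288^4≡4, 288^8≡16, 288^16≡256, 288^32≡210, 288^64≡60 (mod 367).
288^92 = 288^(64+16+8+4) ≡ 214 (mod 367).
Check: 214² = 45796 ≡ 288 (mod 367). The two roots are 153 and 214.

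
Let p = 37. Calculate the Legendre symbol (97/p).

Euler's criterion: (97/37) ≡ 23^18 (mod 37).
23^2 ≡ 11 (mod 37)
23^4 ≡ 10 (mod 37)
23^8 ≡ 26 (mod 37)
23^16 ≡ 10 (mod 37)
23^18 = 23^(16+2) ≡ 36 (mod 37).
Result is 36 ≡ −1, so (97/37) = −1.

-1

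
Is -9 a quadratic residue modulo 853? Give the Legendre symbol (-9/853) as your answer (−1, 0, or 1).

Euler's criterion: (-9/853) ≡ 844^426 (mod 853).
844^2 ≡ 81 (mod 853)
844^4 ≡ 590 (mod 853)
844^8 ≡ 76 (mod 853)
844^16 ≡ 658 (mod 853)
844^32 ≡ 493 (mod 853)
844^64 ≡ 797 (mod 853)
844^128 ≡ 577 (mod 853)
844^256 ≡ 259 (mod 853)
844^426 = 844^(256+128+32+8+2) ≡ 1 (mod 853).
Result is 1, so (-9/853) = 1.

1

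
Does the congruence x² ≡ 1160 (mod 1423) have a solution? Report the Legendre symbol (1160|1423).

1

Pull out 2^3: since 1423 ≡ 7 (mod 8), (2/1423) = +1, so (2/1423)^3 = +1.
Reciprocity: 145 ≡ 1 and 1423 ≡ 3 (mod 4), so (145/1423) = +(1423/145).
Reduce top mod 145: now compute (118/145).
Pull out 2: since 145 ≡ 1 (mod 8), (2/145) = +1.
Reciprocity: 59 ≡ 3 and 145 ≡ 1 (mod 4), so (59/145) = +(145/59).
Reduce top mod 59: now compute (27/59).
Reciprocity: 27 ≡ 3 and 59 ≡ 3 (mod 4), so (27/59) = −(59/27).
Reduce top mod 27: now compute (5/27).
Reciprocity: 5 ≡ 1 and 27 ≡ 3 (mod 4), so (5/27) = +(27/5).
Reduce top mod 5: now compute (2/5).
Pull out 2: since 5 ≡ 5 (mod 8), (2/5) = -1.
Reached (1/5) = 1. Collecting the sign flips along the way, the symbol is +1.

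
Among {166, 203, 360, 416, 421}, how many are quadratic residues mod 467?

2

(166/467) = -1 → non-residue.
(203/467) = -1 → non-residue.
(360/467) = +1 → QR.
(416/467) = -1 → non-residue.
(421/467) = +1 → QR.
Total quadratic residues among the 5: 2.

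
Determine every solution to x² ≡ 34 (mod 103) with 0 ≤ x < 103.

31, 72

Since 103 ≡ 3 (mod 4), a square root of 34 is 34^((103+1)/4) = 34^26 mod 103.
Repeated squaring: 34^2≡23, 34^4≡14, 34^8≡93, 34^16≡100 (mod 103).
34^26 = 34^(16+8+2) ≡ 72 (mod 103).
Check: 72² = 5184 ≡ 34 (mod 103). The two roots are 31 and 72.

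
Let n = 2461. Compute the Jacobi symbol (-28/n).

1

First reduce: -28 ≡ 2433 (mod 2461).
Reciprocity: 2433 ≡ 1 and 2461 ≡ 1 (mod 4), so (2433/2461) = +(2461/2433).
Reduce top mod 2433: now compute (28/2433).
Pull out 2^2: since 2433 ≡ 1 (mod 8), (2/2433) = +1, so (2/2433)^2 = +1.
Reciprocity: 7 ≡ 3 and 2433 ≡ 1 (mod 4), so (7/2433) = +(2433/7).
Reduce top mod 7: now compute (4/7).
Pull out 2^2: since 7 ≡ 7 (mod 8), (2/7) = +1, so (2/7)^2 = +1.
Reached (1/7) = 1. Collecting the sign flips along the way, the symbol is +1.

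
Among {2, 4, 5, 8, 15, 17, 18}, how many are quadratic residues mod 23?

4

(2/23) = +1 → QR.
(4/23) = +1 → QR.
(5/23) = -1 → non-residue.
(8/23) = +1 → QR.
(15/23) = -1 → non-residue.
(17/23) = -1 → non-residue.
(18/23) = +1 → QR.
Total quadratic residues among the 7: 4.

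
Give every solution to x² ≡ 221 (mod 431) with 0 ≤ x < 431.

Since 431 ≡ 3 (mod 4), a square root of 221 is 221^((431+1)/4) = 221^108 mod 431.
Repeated squaring: 221^2≡138, 221^4≡80, 221^8≡366, 221^16≡346, 221^32≡329, 221^64≡60 (mod 431).
221^108 = 221^(64+32+8+4) ≡ 253 (mod 431).
Check: 253² = 64009 ≡ 221 (mod 431). The two roots are 178 and 253.

178, 253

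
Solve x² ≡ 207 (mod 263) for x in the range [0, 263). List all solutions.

Since 263 ≡ 3 (mod 4), a square root of 207 is 207^((263+1)/4) = 207^66 mod 263.
Repeated squaring: 207^2≡243, 207^4≡137, 207^8≡96, 207^16≡11, 207^32≡121, 207^64≡176 (mod 263).
207^66 = 207^(64+2) ≡ 162 (mod 263).
Check: 162² = 26244 ≡ 207 (mod 263). The two roots are 101 and 162.

101, 162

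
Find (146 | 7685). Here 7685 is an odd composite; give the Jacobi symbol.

1

Pull out 2: since 7685 ≡ 5 (mod 8), (2/7685) = -1.
Reciprocity: 73 ≡ 1 and 7685 ≡ 1 (mod 4), so (73/7685) = +(7685/73).
Reduce top mod 73: now compute (20/73).
Pull out 2^2: since 73 ≡ 1 (mod 8), (2/73) = +1, so (2/73)^2 = +1.
Reciprocity: 5 ≡ 1 and 73 ≡ 1 (mod 4), so (5/73) = +(73/5).
Reduce top mod 5: now compute (3/5).
Reciprocity: 3 ≡ 3 and 5 ≡ 1 (mod 4), so (3/5) = +(5/3).
Reduce top mod 3: now compute (2/3).
Pull out 2: since 3 ≡ 3 (mod 8), (2/3) = -1.
Reached (1/3) = 1. Collecting the sign flips along the way, the symbol is +1.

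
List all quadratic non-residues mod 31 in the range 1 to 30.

Square k = 1,…,15 (k and 31−k give the same square):
1²=1, 2²=4, 3²=9, 4²=16, 5²=25, 6²≡5, 7²≡18, 8²≡2, 9²≡19, 10²≡7, 11²≡28, 12²≡20, 13²≡14, 14²≡10, 15²≡8 (mod 31).
The residues are {1, 2, 4, 5, 7, 8, 9, 10, 14, 16, 18, 19, 20, 25, 28}; the non-residues are the remaining 15 nonzero classes.

3, 6, 11, 12, 13, 15, 17, 21, 22, 23, 24, 26, 27, 29, 30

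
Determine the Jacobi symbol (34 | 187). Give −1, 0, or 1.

0

Pull out 2: since 187 ≡ 3 (mod 8), (2/187) = -1.
Reciprocity: 17 ≡ 1 and 187 ≡ 3 (mod 4), so (17/187) = +(187/17).
Reduce top mod 17: now compute (0/17).
Top reduces to 0: gcd > 1, so the symbol is 0.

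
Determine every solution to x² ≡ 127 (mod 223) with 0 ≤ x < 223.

Since 223 ≡ 3 (mod 4), a square root of 127 is 127^((223+1)/4) = 127^56 mod 223.
Repeated squaring: 127^2≡73, 127^4≡200, 127^8≡83, 127^16≡199, 127^32≡130 (mod 223).
127^56 = 127^(32+16+8) ≡ 166 (mod 223).
Check: 166² = 27556 ≡ 127 (mod 223). The two roots are 57 and 166.

57, 166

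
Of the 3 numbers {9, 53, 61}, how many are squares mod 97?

3

(9/97) = +1 → QR.
(53/97) = +1 → QR.
(61/97) = +1 → QR.
Total quadratic residues among the 3: 3.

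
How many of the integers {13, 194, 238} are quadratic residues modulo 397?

0

(13/397) = -1 → non-residue.
(194/397) = -1 → non-residue.
(238/397) = -1 → non-residue.
Total quadratic residues among the 3: 0.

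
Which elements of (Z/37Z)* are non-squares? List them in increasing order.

Square k = 1,…,18 (k and 37−k give the same square):
1²=1, 2²=4, 3²=9, 4²=16, 5²=25, 6²=36, 7²≡12, 8²≡27, 9²≡7, 10²≡26, 11²≡10, 12²≡33, 13²≡21, 14²≡11, 15²≡3, 16²≡34, 17²≡30, 18²≡28 (mod 37).
The residues are {1, 3, 4, 7, 9, 10, 11, 12, 16, 21, 25, 26, 27, 28, 30, 33, 34, 36}; the non-residues are the remaining 18 nonzero classes.

2,5,6,8,13,14,15,17,18,19,20,22,23,24,29,31,32,35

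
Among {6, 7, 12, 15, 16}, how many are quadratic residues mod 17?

(6/17) = -1 → non-residue.
(7/17) = -1 → non-residue.
(12/17) = -1 → non-residue.
(15/17) = +1 → QR.
(16/17) = +1 → QR.
Total quadratic residues among the 5: 2.

2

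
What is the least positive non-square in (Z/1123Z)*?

2

(2/1123) = −1, so 2 is the smallest positive non-residue mod 1123.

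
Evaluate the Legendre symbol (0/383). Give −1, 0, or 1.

Top reduces to 0: gcd > 1, so the symbol is 0.

0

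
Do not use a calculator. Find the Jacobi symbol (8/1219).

Pull out 2^3: since 1219 ≡ 3 (mod 8), (2/1219) = -1, so (2/1219)^3 = -1.
Reached (1/1219) = 1. Collecting the sign flips along the way, the symbol is -1.

-1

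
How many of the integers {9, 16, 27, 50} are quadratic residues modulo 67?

2

(9/67) = +1 → QR.
(16/67) = +1 → QR.
(27/67) = -1 → non-residue.
(50/67) = -1 → non-residue.
Total quadratic residues among the 4: 2.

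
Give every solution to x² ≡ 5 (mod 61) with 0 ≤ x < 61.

61 ≡ 1 (mod 4), so we find a root by search.
Trying successive values, 26² = 676 ≡ 5 (mod 61). The other root is 61 − 26 = 35.

26, 35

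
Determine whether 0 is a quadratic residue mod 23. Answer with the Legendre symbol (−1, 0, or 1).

0

Top reduces to 0: gcd > 1, so the symbol is 0.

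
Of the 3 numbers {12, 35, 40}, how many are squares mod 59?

2

(12/59) = +1 → QR.
(35/59) = +1 → QR.
(40/59) = -1 → non-residue.
Total quadratic residues among the 3: 2.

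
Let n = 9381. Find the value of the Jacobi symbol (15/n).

Reciprocity: 15 ≡ 3 and 9381 ≡ 1 (mod 4), so (15/9381) = +(9381/15).
Reduce top mod 15: now compute (6/15).
Pull out 2: since 15 ≡ 7 (mod 8), (2/15) = +1.
Reciprocity: 3 ≡ 3 and 15 ≡ 3 (mod 4), so (3/15) = −(15/3).
Reduce top mod 3: now compute (0/3).
Top reduces to 0: gcd > 1, so the symbol is 0.

0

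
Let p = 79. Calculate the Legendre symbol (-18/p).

-1

Euler's criterion: (-18/79) ≡ 61^39 (mod 79).
61^2 ≡ 8 (mod 79)
61^4 ≡ 64 (mod 79)
61^8 ≡ 67 (mod 79)
61^16 ≡ 65 (mod 79)
61^32 ≡ 38 (mod 79)
61^39 = 61^(32+4+2+1) ≡ 78 (mod 79).
Result is 78 ≡ −1, so (-18/79) = −1.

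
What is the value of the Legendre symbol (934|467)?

0

First reduce: 934 ≡ 0 (mod 467).
Top reduces to 0: gcd > 1, so the symbol is 0.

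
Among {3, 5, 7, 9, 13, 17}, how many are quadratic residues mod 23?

(3/23) = +1 → QR.
(5/23) = -1 → non-residue.
(7/23) = -1 → non-residue.
(9/23) = +1 → QR.
(13/23) = +1 → QR.
(17/23) = -1 → non-residue.
Total quadratic residues among the 6: 3.

3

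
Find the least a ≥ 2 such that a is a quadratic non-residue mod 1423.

3

(2/1423) = +1, so 2 is a residue.
(3/1423) = −1, so 3 is the smallest positive non-residue mod 1423.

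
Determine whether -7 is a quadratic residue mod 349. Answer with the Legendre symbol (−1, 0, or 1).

First reduce: -7 ≡ 342 (mod 349).
Pull out 2: since 349 ≡ 5 (mod 8), (2/349) = -1.
Reciprocity: 171 ≡ 3 and 349 ≡ 1 (mod 4), so (171/349) = +(349/171).
Reduce top mod 171: now compute (7/171).
Reciprocity: 7 ≡ 3 and 171 ≡ 3 (mod 4), so (7/171) = −(171/7).
Reduce top mod 7: now compute (3/7).
Reciprocity: 3 ≡ 3 and 7 ≡ 3 (mod 4), so (3/7) = −(7/3).
Reduce top mod 3: now compute (1/3).
Reached (1/3) = 1. Collecting the sign flips along the way, the symbol is -1.

-1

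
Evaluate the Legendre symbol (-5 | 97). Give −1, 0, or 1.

-1

First reduce: -5 ≡ 92 (mod 97).
Pull out 2^2: since 97 ≡ 1 (mod 8), (2/97) = +1, so (2/97)^2 = +1.
Reciprocity: 23 ≡ 3 and 97 ≡ 1 (mod 4), so (23/97) = +(97/23).
Reduce top mod 23: now compute (5/23).
Reciprocity: 5 ≡ 1 and 23 ≡ 3 (mod 4), so (5/23) = +(23/5).
Reduce top mod 5: now compute (3/5).
Reciprocity: 3 ≡ 3 and 5 ≡ 1 (mod 4), so (3/5) = +(5/3).
Reduce top mod 3: now compute (2/3).
Pull out 2: since 3 ≡ 3 (mod 8), (2/3) = -1.
Reached (1/3) = 1. Collecting the sign flips along the way, the symbol is -1.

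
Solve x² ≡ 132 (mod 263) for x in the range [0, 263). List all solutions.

Since 263 ≡ 3 (mod 4), a square root of 132 is 132^((263+1)/4) = 132^66 mod 263.
Repeated squaring: 132^2≡66, 132^4≡148, 132^8≡75, 132^16≡102, 132^32≡147, 132^64≡43 (mod 263).
132^66 = 132^(64+2) ≡ 208 (mod 263).
Check: 208² = 43264 ≡ 132 (mod 263). The two roots are 55 and 208.

55, 208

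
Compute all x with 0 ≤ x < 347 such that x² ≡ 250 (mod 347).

Since 347 ≡ 3 (mod 4), a square root of 250 is 250^((347+1)/4) = 250^87 mod 347.
Repeated squaring: 250^2≡40, 250^4≡212, 250^8≡181, 250^16≡143, 250^32≡323, 250^64≡229 (mod 347).
250^87 = 250^(64+16+4+2+1) ≡ 278 (mod 347).
Check: 278² = 77284 ≡ 250 (mod 347). The two roots are 69 and 278.

69, 278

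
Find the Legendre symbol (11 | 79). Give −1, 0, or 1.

Reciprocity: 11 ≡ 3 and 79 ≡ 3 (mod 4), so (11/79) = −(79/11).
Reduce top mod 11: now compute (2/11).
Pull out 2: since 11 ≡ 3 (mod 8), (2/11) = -1.
Reached (1/11) = 1. Collecting the sign flips along the way, the symbol is +1.

1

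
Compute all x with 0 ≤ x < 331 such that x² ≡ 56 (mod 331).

Since 331 ≡ 3 (mod 4), a square root of 56 is 56^((331+1)/4) = 56^83 mod 331.
Repeated squaring: 56^2≡157, 56^4≡155, 56^8≡193, 56^16≡177, 56^32≡215, 56^64≡216 (mod 331).
56^83 = 56^(64+16+2+1) ≡ 279 (mod 331).
Check: 279² = 77841 ≡ 56 (mod 331). The two roots are 52 and 279.

52, 279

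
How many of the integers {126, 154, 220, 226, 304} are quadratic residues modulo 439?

(126/439) = +1 → QR.
(154/439) = +1 → QR.
(220/439) = +1 → QR.
(226/439) = +1 → QR.
(304/439) = +1 → QR.
Total quadratic residues among the 5: 5.

5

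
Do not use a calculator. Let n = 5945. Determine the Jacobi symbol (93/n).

Reciprocity: 93 ≡ 1 and 5945 ≡ 1 (mod 4), so (93/5945) = +(5945/93).
Reduce top mod 93: now compute (86/93).
Pull out 2: since 93 ≡ 5 (mod 8), (2/93) = -1.
Reciprocity: 43 ≡ 3 and 93 ≡ 1 (mod 4), so (43/93) = +(93/43).
Reduce top mod 43: now compute (7/43).
Reciprocity: 7 ≡ 3 and 43 ≡ 3 (mod 4), so (7/43) = −(43/7).
Reduce top mod 7: now compute (1/7).
Reached (1/7) = 1. Collecting the sign flips along the way, the symbol is +1.

1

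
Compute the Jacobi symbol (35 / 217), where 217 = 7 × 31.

Reciprocity: 35 ≡ 3 and 217 ≡ 1 (mod 4), so (35/217) = +(217/35).
Reduce top mod 35: now compute (7/35).
Reciprocity: 7 ≡ 3 and 35 ≡ 3 (mod 4), so (7/35) = −(35/7).
Reduce top mod 7: now compute (0/7).
Top reduces to 0: gcd > 1, so the symbol is 0.

0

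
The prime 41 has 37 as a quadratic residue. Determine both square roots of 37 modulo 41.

18, 23

41 ≡ 1 (mod 4), so we find a root by search.
Trying successive values, 18² = 324 ≡ 37 (mod 41). The other root is 41 − 18 = 23.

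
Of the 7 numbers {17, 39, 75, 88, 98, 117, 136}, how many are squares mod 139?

2

(17/139) = -1 → non-residue.
(39/139) = -1 → non-residue.
(75/139) = -1 → non-residue.
(88/139) = -1 → non-residue.
(98/139) = -1 → non-residue.
(117/139) = +1 → QR.
(136/139) = +1 → QR.
Total quadratic residues among the 7: 2.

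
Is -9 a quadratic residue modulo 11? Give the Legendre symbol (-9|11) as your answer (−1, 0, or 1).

-1

Euler's criterion: (-9/11) ≡ 2^5 (mod 11).
2^2 ≡ 4 (mod 11)
2^4 ≡ 5 (mod 11)
2^5 = 2^(4+1) ≡ 10 (mod 11).
Result is 10 ≡ −1, so (-9/11) = −1.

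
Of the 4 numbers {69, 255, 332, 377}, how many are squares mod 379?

(69/379) = -1 → non-residue.
(255/379) = +1 → QR.
(332/379) = +1 → QR.
(377/379) = +1 → QR.
Total quadratic residues among the 4: 3.

3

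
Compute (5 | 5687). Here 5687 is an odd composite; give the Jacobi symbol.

-1

Reciprocity: 5 ≡ 1 and 5687 ≡ 3 (mod 4), so (5/5687) = +(5687/5).
Reduce top mod 5: now compute (2/5).
Pull out 2: since 5 ≡ 5 (mod 8), (2/5) = -1.
Reached (1/5) = 1. Collecting the sign flips along the way, the symbol is -1.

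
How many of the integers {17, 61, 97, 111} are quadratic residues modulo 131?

(17/131) = -1 → non-residue.
(61/131) = +1 → QR.
(97/131) = -1 → non-residue.
(111/131) = -1 → non-residue.
Total quadratic residues among the 4: 1.

1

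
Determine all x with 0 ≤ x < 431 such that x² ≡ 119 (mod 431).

56, 375

Since 431 ≡ 3 (mod 4), a square root of 119 is 119^((431+1)/4) = 119^108 mod 431.
Repeated squaring: 119^2≡369, 119^4≡396, 119^8≡363, 119^16≡314, 119^32≡328, 119^64≡265 (mod 431).
119^108 = 119^(64+32+8+4) ≡ 375 (mod 431).
Check: 375² = 140625 ≡ 119 (mod 431). The two roots are 56 and 375.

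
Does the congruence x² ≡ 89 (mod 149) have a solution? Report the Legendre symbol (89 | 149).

Reciprocity: 89 ≡ 1 and 149 ≡ 1 (mod 4), so (89/149) = +(149/89).
Reduce top mod 89: now compute (60/89).
Pull out 2^2: since 89 ≡ 1 (mod 8), (2/89) = +1, so (2/89)^2 = +1.
Reciprocity: 15 ≡ 3 and 89 ≡ 1 (mod 4), so (15/89) = +(89/15).
Reduce top mod 15: now compute (14/15).
Pull out 2: since 15 ≡ 7 (mod 8), (2/15) = +1.
Reciprocity: 7 ≡ 3 and 15 ≡ 3 (mod 4), so (7/15) = −(15/7).
Reduce top mod 7: now compute (1/7).
Reached (1/7) = 1. Collecting the sign flips along the way, the symbol is -1.

-1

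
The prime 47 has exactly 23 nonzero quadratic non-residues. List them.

5, 10, 11, 13, 15, 19, 20, 22, 23, 26, 29, 30, 31, 33, 35, 38, 39, 40, 41, 43, 44, 45, 46

Square k = 1,…,23 (k and 47−k give the same square):
1²=1, 2²=4, 3²=9, 4²=16, 5²=25, 6²=36, 7²≡2, 8²≡17, 9²≡34, 10²≡6, 11²≡27, 12²≡3, 13²≡28, 14²≡8, 15²≡37, 16²≡21, 17²≡7, 18²≡42, 19²≡32, 20²≡24, 21²≡18, 22²≡14, 23²≡12 (mod 47).
The residues are {1, 2, 3, 4, 6, 7, 8, 9, 12, 14, 16, 17, 18, 21, 24, 25, 27, 28, 32, 34, 36, 37, 42}; the non-residues are the remaining 23 nonzero classes.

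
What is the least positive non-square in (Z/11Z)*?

(2/11) = −1, so 2 is the smallest positive non-residue mod 11.

2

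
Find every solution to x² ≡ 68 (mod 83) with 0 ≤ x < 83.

20, 63

Since 83 ≡ 3 (mod 4), a square root of 68 is 68^((83+1)/4) = 68^21 mod 83.
Repeated squaring: 68^2≡59, 68^4≡78, 68^8≡25, 68^16≡44 (mod 83).
68^21 = 68^(16+4+1) ≡ 63 (mod 83).
Check: 63² = 3969 ≡ 68 (mod 83). The two roots are 20 and 63.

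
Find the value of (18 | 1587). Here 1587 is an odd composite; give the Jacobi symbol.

Pull out 2: since 1587 ≡ 3 (mod 8), (2/1587) = -1.
Reciprocity: 9 ≡ 1 and 1587 ≡ 3 (mod 4), so (9/1587) = +(1587/9).
Reduce top mod 9: now compute (3/9).
Reciprocity: 3 ≡ 3 and 9 ≡ 1 (mod 4), so (3/9) = +(9/3).
Reduce top mod 3: now compute (0/3).
Top reduces to 0: gcd > 1, so the symbol is 0.

0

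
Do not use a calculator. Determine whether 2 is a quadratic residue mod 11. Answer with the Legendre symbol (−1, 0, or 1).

-1

Pull out 2: since 11 ≡ 3 (mod 8), (2/11) = -1.
Reached (1/11) = 1. Collecting the sign flips along the way, the symbol is -1.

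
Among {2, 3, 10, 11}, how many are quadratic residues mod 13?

(2/13) = -1 → non-residue.
(3/13) = +1 → QR.
(10/13) = +1 → QR.
(11/13) = -1 → non-residue.
Total quadratic residues among the 4: 2.

2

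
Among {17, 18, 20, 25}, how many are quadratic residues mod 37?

1

(17/37) = -1 → non-residue.
(18/37) = -1 → non-residue.
(20/37) = -1 → non-residue.
(25/37) = +1 → QR.
Total quadratic residues among the 4: 1.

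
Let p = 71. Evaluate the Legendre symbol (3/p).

Reciprocity: 3 ≡ 3 and 71 ≡ 3 (mod 4), so (3/71) = −(71/3).
Reduce top mod 3: now compute (2/3).
Pull out 2: since 3 ≡ 3 (mod 8), (2/3) = -1.
Reached (1/3) = 1. Collecting the sign flips along the way, the symbol is +1.

1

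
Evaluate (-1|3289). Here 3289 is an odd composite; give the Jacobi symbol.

First reduce: -1 ≡ 3288 (mod 3289).
Pull out 2^3: since 3289 ≡ 1 (mod 8), (2/3289) = +1, so (2/3289)^3 = +1.
Reciprocity: 411 ≡ 3 and 3289 ≡ 1 (mod 4), so (411/3289) = +(3289/411).
Reduce top mod 411: now compute (1/411).
Reached (1/411) = 1. Collecting the sign flips along the way, the symbol is +1.

1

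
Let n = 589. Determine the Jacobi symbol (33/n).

-1

Reciprocity: 33 ≡ 1 and 589 ≡ 1 (mod 4), so (33/589) = +(589/33).
Reduce top mod 33: now compute (28/33).
Pull out 2^2: since 33 ≡ 1 (mod 8), (2/33) = +1, so (2/33)^2 = +1.
Reciprocity: 7 ≡ 3 and 33 ≡ 1 (mod 4), so (7/33) = +(33/7).
Reduce top mod 7: now compute (5/7).
Reciprocity: 5 ≡ 1 and 7 ≡ 3 (mod 4), so (5/7) = +(7/5).
Reduce top mod 5: now compute (2/5).
Pull out 2: since 5 ≡ 5 (mod 8), (2/5) = -1.
Reached (1/5) = 1. Collecting the sign flips along the way, the symbol is -1.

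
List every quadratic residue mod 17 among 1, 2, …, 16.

1,2,4,8,9,13,15,16

Square k = 1,…,8 (k and 17−k give the same square):
1²=1, 2²=4, 3²=9, 4²=16, 5²≡8, 6²≡2, 7²≡15, 8²≡13 (mod 17).
So the quadratic residues mod 17 are {1, 2, 4, 8, 9, 13, 15, 16}.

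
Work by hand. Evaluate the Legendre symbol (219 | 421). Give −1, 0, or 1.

Euler's criterion: (219/421) ≡ 219^210 (mod 421).
219^2 ≡ 388 (mod 421)
219^4 ≡ 247 (mod 421)
219^8 ≡ 385 (mod 421)
219^16 ≡ 33 (mod 421)
219^32 ≡ 247 (mod 421)
219^64 ≡ 385 (mod 421)
219^128 ≡ 33 (mod 421)
219^210 = 219^(128+64+16+2) ≡ 420 (mod 421).
Result is 420 ≡ −1, so (219/421) = −1.

-1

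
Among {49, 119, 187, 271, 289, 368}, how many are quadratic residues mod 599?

2

(49/599) = +1 → QR.
(119/599) = -1 → non-residue.
(187/599) = -1 → non-residue.
(271/599) = -1 → non-residue.
(289/599) = +1 → QR.
(368/599) = -1 → non-residue.
Total quadratic residues among the 6: 2.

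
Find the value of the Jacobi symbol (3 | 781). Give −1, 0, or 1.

Reciprocity: 3 ≡ 3 and 781 ≡ 1 (mod 4), so (3/781) = +(781/3).
Reduce top mod 3: now compute (1/3).
Reached (1/3) = 1. Collecting the sign flips along the way, the symbol is +1.

1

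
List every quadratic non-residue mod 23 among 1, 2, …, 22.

5, 7, 10, 11, 14, 15, 17, 19, 20, 21, 22

Square k = 1,…,11 (k and 23−k give the same square):
1²=1, 2²=4, 3²=9, 4²=16, 5²≡2, 6²≡13, 7²≡3, 8²≡18, 9²≡12, 10²≡8, 11²≡6 (mod 23).
The residues are {1, 2, 3, 4, 6, 8, 9, 12, 13, 16, 18}; the non-residues are the remaining 11 nonzero classes.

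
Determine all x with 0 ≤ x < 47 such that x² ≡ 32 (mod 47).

19, 28

Since 47 ≡ 3 (mod 4), a square root of 32 is 32^((47+1)/4) = 32^12 mod 47.
Repeated squaring: 32^2≡37, 32^4≡6, 32^8≡36 (mod 47).
32^12 = 32^(8+4) ≡ 28 (mod 47).
Check: 28² = 784 ≡ 32 (mod 47). The two roots are 19 and 28.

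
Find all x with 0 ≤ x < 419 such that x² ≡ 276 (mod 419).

Since 419 ≡ 3 (mod 4), a square root of 276 is 276^((419+1)/4) = 276^105 mod 419.
Repeated squaring: 276^2≡337, 276^4≡20, 276^8≡400, 276^16≡361, 276^32≡12, 276^64≡144 (mod 419).
276^105 = 276^(64+32+8+1) ≡ 81 (mod 419).
Check: 81² = 6561 ≡ 276 (mod 419). The two roots are 81 and 338.

81, 338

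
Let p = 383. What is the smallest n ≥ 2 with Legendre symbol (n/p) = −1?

5

(2/383) = +1, so 2 is a residue.
(3/383) = +1, so 3 is a residue.
(4/383) = +1, so 4 is a residue.
(5/383) = −1, so 5 is the smallest positive non-residue mod 383.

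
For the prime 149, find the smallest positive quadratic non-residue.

(2/149) = −1, so 2 is the smallest positive non-residue mod 149.

2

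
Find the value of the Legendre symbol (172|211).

Pull out 2^2: since 211 ≡ 3 (mod 8), (2/211) = -1, so (2/211)^2 = +1.
Reciprocity: 43 ≡ 3 and 211 ≡ 3 (mod 4), so (43/211) = −(211/43).
Reduce top mod 43: now compute (39/43).
Reciprocity: 39 ≡ 3 and 43 ≡ 3 (mod 4), so (39/43) = −(43/39).
Reduce top mod 39: now compute (4/39).
Pull out 2^2: since 39 ≡ 7 (mod 8), (2/39) = +1, so (2/39)^2 = +1.
Reached (1/39) = 1. Collecting the sign flips along the way, the symbol is +1.

1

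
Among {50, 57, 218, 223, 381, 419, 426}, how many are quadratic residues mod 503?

2

(50/503) = +1 → QR.
(57/503) = -1 → non-residue.
(218/503) = -1 → non-residue.
(223/503) = +1 → QR.
(381/503) = -1 → non-residue.
(419/503) = -1 → non-residue.
(426/503) = -1 → non-residue.
Total quadratic residues among the 7: 2.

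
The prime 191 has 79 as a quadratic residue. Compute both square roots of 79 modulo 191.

Since 191 ≡ 3 (mod 4), a square root of 79 is 79^((191+1)/4) = 79^48 mod 191.
Repeated squaring: 79^2≡129, 79^4≡24, 79^8≡3, 79^16≡9, 79^32≡81 (mod 191).
79^48 = 79^(32+16) ≡ 156 (mod 191).
Check: 156² = 24336 ≡ 79 (mod 191). The two roots are 35 and 156.

35, 156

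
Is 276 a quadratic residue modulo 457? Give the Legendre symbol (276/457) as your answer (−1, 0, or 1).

Pull out 2^2: since 457 ≡ 1 (mod 8), (2/457) = +1, so (2/457)^2 = +1.
Reciprocity: 69 ≡ 1 and 457 ≡ 1 (mod 4), so (69/457) = +(457/69).
Reduce top mod 69: now compute (43/69).
Reciprocity: 43 ≡ 3 and 69 ≡ 1 (mod 4), so (43/69) = +(69/43).
Reduce top mod 43: now compute (26/43).
Pull out 2: since 43 ≡ 3 (mod 8), (2/43) = -1.
Reciprocity: 13 ≡ 1 and 43 ≡ 3 (mod 4), so (13/43) = +(43/13).
Reduce top mod 13: now compute (4/13).
Pull out 2^2: since 13 ≡ 5 (mod 8), (2/13) = -1, so (2/13)^2 = +1.
Reached (1/13) = 1. Collecting the sign flips along the way, the symbol is -1.

-1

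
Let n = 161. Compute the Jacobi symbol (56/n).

0

Pull out 2^3: since 161 ≡ 1 (mod 8), (2/161) = +1, so (2/161)^3 = +1.
Reciprocity: 7 ≡ 3 and 161 ≡ 1 (mod 4), so (7/161) = +(161/7).
Reduce top mod 7: now compute (0/7).
Top reduces to 0: gcd > 1, so the symbol is 0.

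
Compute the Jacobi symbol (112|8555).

-1

Pull out 2^4: since 8555 ≡ 3 (mod 8), (2/8555) = -1, so (2/8555)^4 = +1.
Reciprocity: 7 ≡ 3 and 8555 ≡ 3 (mod 4), so (7/8555) = −(8555/7).
Reduce top mod 7: now compute (1/7).
Reached (1/7) = 1. Collecting the sign flips along the way, the symbol is -1.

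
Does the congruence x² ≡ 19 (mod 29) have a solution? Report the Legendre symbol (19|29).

-1

Reciprocity: 19 ≡ 3 and 29 ≡ 1 (mod 4), so (19/29) = +(29/19).
Reduce top mod 19: now compute (10/19).
Pull out 2: since 19 ≡ 3 (mod 8), (2/19) = -1.
Reciprocity: 5 ≡ 1 and 19 ≡ 3 (mod 4), so (5/19) = +(19/5).
Reduce top mod 5: now compute (4/5).
Pull out 2^2: since 5 ≡ 5 (mod 8), (2/5) = -1, so (2/5)^2 = +1.
Reached (1/5) = 1. Collecting the sign flips along the way, the symbol is -1.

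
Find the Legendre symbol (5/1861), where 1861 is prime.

Reciprocity: 5 ≡ 1 and 1861 ≡ 1 (mod 4), so (5/1861) = +(1861/5).
Reduce top mod 5: now compute (1/5).
Reached (1/5) = 1. Collecting the sign flips along the way, the symbol is +1.

1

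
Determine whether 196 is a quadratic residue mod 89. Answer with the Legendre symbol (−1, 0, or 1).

1

First reduce: 196 ≡ 18 (mod 89).
Pull out 2: since 89 ≡ 1 (mod 8), (2/89) = +1.
Reciprocity: 9 ≡ 1 and 89 ≡ 1 (mod 4), so (9/89) = +(89/9).
Reduce top mod 9: now compute (8/9).
Pull out 2^3: since 9 ≡ 1 (mod 8), (2/9) = +1, so (2/9)^3 = +1.
Reached (1/9) = 1. Collecting the sign flips along the way, the symbol is +1.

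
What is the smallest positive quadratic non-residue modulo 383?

(2/383) = +1, so 2 is a residue.
(3/383) = +1, so 3 is a residue.
(4/383) = +1, so 4 is a residue.
(5/383) = −1, so 5 is the smallest positive non-residue mod 383.

5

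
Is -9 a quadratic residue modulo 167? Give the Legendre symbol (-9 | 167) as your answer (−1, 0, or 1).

First reduce: -9 ≡ 158 (mod 167).
Pull out 2: since 167 ≡ 7 (mod 8), (2/167) = +1.
Reciprocity: 79 ≡ 3 and 167 ≡ 3 (mod 4), so (79/167) = −(167/79).
Reduce top mod 79: now compute (9/79).
Reciprocity: 9 ≡ 1 and 79 ≡ 3 (mod 4), so (9/79) = +(79/9).
Reduce top mod 9: now compute (7/9).
Reciprocity: 7 ≡ 3 and 9 ≡ 1 (mod 4), so (7/9) = +(9/7).
Reduce top mod 7: now compute (2/7).
Pull out 2: since 7 ≡ 7 (mod 8), (2/7) = +1.
Reached (1/7) = 1. Collecting the sign flips along the way, the symbol is -1.

-1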